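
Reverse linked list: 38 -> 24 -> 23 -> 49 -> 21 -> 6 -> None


Step 1: curr=38, set curr.next=prev(None) | reversed so far: 38
Step 2: curr=24, set curr.next=prev(38) | reversed so far: 24 -> 38
Step 3: curr=23, set curr.next=prev(24) | reversed so far: 23 -> 24 -> 38
Step 4: curr=49, set curr.next=prev(23) | reversed so far: 49 -> 23 -> 24 -> 38
Step 5: curr=21, set curr.next=prev(49) | reversed so far: 21 -> 49 -> 23 -> 24 -> 38
Step 6: curr=6, set curr.next=prev(21) | reversed so far: 6 -> 21 -> 49 -> 23 -> 24 -> 38

6 -> 21 -> 49 -> 23 -> 24 -> 38 -> None


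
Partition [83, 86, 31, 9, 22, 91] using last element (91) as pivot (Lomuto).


Pivot: 91
  83 <= 91: advance i (no swap)
  86 <= 91: advance i (no swap)
  31 <= 91: advance i (no swap)
  9 <= 91: advance i (no swap)
  22 <= 91: advance i (no swap)
Place pivot at 5: [83, 86, 31, 9, 22, 91]

Partitioned: [83, 86, 31, 9, 22, 91]


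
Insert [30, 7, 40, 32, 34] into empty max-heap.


Insert 30: [30]
Insert 7: [30, 7]
Insert 40: [40, 7, 30]
Insert 32: [40, 32, 30, 7]
Insert 34: [40, 34, 30, 7, 32]

Final heap: [40, 34, 30, 7, 32]


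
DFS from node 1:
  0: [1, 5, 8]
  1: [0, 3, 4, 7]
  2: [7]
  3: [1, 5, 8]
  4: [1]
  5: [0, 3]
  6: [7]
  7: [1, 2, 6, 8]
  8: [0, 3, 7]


Visit 1, push [7, 4, 3, 0]
Visit 0, push [8, 5]
Visit 5, push [3]
Visit 3, push [8]
Visit 8, push [7]
Visit 7, push [6, 2]
Visit 2, push []
Visit 6, push []
Visit 4, push []

DFS order: [1, 0, 5, 3, 8, 7, 2, 6, 4]


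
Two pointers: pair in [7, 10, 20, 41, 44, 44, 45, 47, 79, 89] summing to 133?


lo=0(7)+hi=9(89)=96
lo=1(10)+hi=9(89)=99
lo=2(20)+hi=9(89)=109
lo=3(41)+hi=9(89)=130
lo=4(44)+hi=9(89)=133

Yes: 44+89=133


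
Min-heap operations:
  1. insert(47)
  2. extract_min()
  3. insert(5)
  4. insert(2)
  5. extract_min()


insert(47) -> [47]
extract_min()->47, []
insert(5) -> [5]
insert(2) -> [2, 5]
extract_min()->2, [5]

Final heap: [5]


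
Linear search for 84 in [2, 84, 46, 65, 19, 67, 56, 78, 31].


i=0: 2!=84
i=1: 84==84 found!

Found at 1, 2 comps


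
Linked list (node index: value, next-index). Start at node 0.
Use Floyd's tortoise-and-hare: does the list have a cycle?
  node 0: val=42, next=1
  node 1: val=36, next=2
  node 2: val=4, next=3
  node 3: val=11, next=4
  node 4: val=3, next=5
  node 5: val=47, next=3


Floyd's tortoise (slow, +1) and hare (fast, +2):
  init: slow=0, fast=0
  step 1: slow=1, fast=2
  step 2: slow=2, fast=4
  step 3: slow=3, fast=3
  slow == fast at node 3: cycle detected

Cycle: yes


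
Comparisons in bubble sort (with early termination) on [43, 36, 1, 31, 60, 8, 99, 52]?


Algorithm: bubble sort (with early termination)
Input: [43, 36, 1, 31, 60, 8, 99, 52]
Sorted: [1, 8, 31, 36, 43, 52, 60, 99]

25


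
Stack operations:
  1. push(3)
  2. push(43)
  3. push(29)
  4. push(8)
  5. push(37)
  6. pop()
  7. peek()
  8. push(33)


push(3) -> [3]
push(43) -> [3, 43]
push(29) -> [3, 43, 29]
push(8) -> [3, 43, 29, 8]
push(37) -> [3, 43, 29, 8, 37]
pop()->37, [3, 43, 29, 8]
peek()->8
push(33) -> [3, 43, 29, 8, 33]

Final stack: [3, 43, 29, 8, 33]


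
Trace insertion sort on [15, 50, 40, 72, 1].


Initial: [15, 50, 40, 72, 1]
Insert 50: [15, 50, 40, 72, 1]
Insert 40: [15, 40, 50, 72, 1]
Insert 72: [15, 40, 50, 72, 1]
Insert 1: [1, 15, 40, 50, 72]

Sorted: [1, 15, 40, 50, 72]


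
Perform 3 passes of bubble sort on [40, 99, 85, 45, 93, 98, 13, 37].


Initial: [40, 99, 85, 45, 93, 98, 13, 37]
Pass 1: [40, 85, 45, 93, 98, 13, 37, 99] (6 swaps)
Pass 2: [40, 45, 85, 93, 13, 37, 98, 99] (3 swaps)
Pass 3: [40, 45, 85, 13, 37, 93, 98, 99] (2 swaps)

After 3 passes: [40, 45, 85, 13, 37, 93, 98, 99]


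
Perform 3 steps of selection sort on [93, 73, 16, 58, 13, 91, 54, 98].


Initial: [93, 73, 16, 58, 13, 91, 54, 98]
Step 1: min=13 at 4
  Swap: [13, 73, 16, 58, 93, 91, 54, 98]
Step 2: min=16 at 2
  Swap: [13, 16, 73, 58, 93, 91, 54, 98]
Step 3: min=54 at 6
  Swap: [13, 16, 54, 58, 93, 91, 73, 98]

After 3 steps: [13, 16, 54, 58, 93, 91, 73, 98]


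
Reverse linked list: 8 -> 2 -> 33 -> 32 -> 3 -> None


Step 1: curr=8, set curr.next=prev(None) | reversed so far: 8
Step 2: curr=2, set curr.next=prev(8) | reversed so far: 2 -> 8
Step 3: curr=33, set curr.next=prev(2) | reversed so far: 33 -> 2 -> 8
Step 4: curr=32, set curr.next=prev(33) | reversed so far: 32 -> 33 -> 2 -> 8
Step 5: curr=3, set curr.next=prev(32) | reversed so far: 3 -> 32 -> 33 -> 2 -> 8

3 -> 32 -> 33 -> 2 -> 8 -> None


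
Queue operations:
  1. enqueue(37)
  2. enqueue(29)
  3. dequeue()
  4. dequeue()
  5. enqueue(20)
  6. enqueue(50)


enqueue(37) -> [37]
enqueue(29) -> [37, 29]
dequeue()->37, [29]
dequeue()->29, []
enqueue(20) -> [20]
enqueue(50) -> [20, 50]

Final queue: [20, 50]


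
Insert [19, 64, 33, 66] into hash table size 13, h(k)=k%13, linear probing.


Insert 19: h=6 -> slot 6
Insert 64: h=12 -> slot 12
Insert 33: h=7 -> slot 7
Insert 66: h=1 -> slot 1

Table: [None, 66, None, None, None, None, 19, 33, None, None, None, None, 64]


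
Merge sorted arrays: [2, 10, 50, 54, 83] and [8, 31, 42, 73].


Take 2 from A
Take 8 from B
Take 10 from A
Take 31 from B
Take 42 from B
Take 50 from A
Take 54 from A
Take 73 from B

Merged: [2, 8, 10, 31, 42, 50, 54, 73, 83]


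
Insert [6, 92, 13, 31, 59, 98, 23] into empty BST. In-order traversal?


Insert 6: root
Insert 92: R from 6
Insert 13: R from 6 -> L from 92
Insert 31: R from 6 -> L from 92 -> R from 13
Insert 59: R from 6 -> L from 92 -> R from 13 -> R from 31
Insert 98: R from 6 -> R from 92
Insert 23: R from 6 -> L from 92 -> R from 13 -> L from 31

In-order: [6, 13, 23, 31, 59, 92, 98]


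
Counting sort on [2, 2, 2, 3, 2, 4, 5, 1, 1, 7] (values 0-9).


Input: [2, 2, 2, 3, 2, 4, 5, 1, 1, 7]
Counts: [0, 2, 4, 1, 1, 1, 0, 1, 0, 0]

Sorted: [1, 1, 2, 2, 2, 2, 3, 4, 5, 7]


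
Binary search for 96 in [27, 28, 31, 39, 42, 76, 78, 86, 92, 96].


Step 1: lo=0, hi=9, mid=4, val=42
Step 2: lo=5, hi=9, mid=7, val=86
Step 3: lo=8, hi=9, mid=8, val=92
Step 4: lo=9, hi=9, mid=9, val=96

Found at index 9


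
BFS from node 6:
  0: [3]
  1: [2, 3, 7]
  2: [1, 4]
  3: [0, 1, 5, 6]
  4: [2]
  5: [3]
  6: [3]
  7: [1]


Visit 6, enqueue [3]
Visit 3, enqueue [0, 1, 5]
Visit 0, enqueue []
Visit 1, enqueue [2, 7]
Visit 5, enqueue []
Visit 2, enqueue [4]
Visit 7, enqueue []
Visit 4, enqueue []

BFS order: [6, 3, 0, 1, 5, 2, 7, 4]


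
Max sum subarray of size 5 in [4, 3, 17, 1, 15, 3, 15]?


[0:5]: 40
[1:6]: 39
[2:7]: 51

Max: 51 at [2:7]


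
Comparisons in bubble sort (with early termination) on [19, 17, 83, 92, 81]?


Algorithm: bubble sort (with early termination)
Input: [19, 17, 83, 92, 81]
Sorted: [17, 19, 81, 83, 92]

9


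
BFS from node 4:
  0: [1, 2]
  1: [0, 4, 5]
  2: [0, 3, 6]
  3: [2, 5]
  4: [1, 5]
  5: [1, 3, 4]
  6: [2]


Visit 4, enqueue [1, 5]
Visit 1, enqueue [0]
Visit 5, enqueue [3]
Visit 0, enqueue [2]
Visit 3, enqueue []
Visit 2, enqueue [6]
Visit 6, enqueue []

BFS order: [4, 1, 5, 0, 3, 2, 6]


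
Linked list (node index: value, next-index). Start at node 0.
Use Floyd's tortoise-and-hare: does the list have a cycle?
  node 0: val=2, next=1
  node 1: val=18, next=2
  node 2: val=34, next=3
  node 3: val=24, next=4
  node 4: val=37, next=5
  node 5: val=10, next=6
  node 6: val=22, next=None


Floyd's tortoise (slow, +1) and hare (fast, +2):
  init: slow=0, fast=0
  step 1: slow=1, fast=2
  step 2: slow=2, fast=4
  step 3: slow=3, fast=6
  step 4: fast -> None, no cycle

Cycle: no


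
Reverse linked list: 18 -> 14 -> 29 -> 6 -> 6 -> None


Step 1: curr=18, set curr.next=prev(None) | reversed so far: 18
Step 2: curr=14, set curr.next=prev(18) | reversed so far: 14 -> 18
Step 3: curr=29, set curr.next=prev(14) | reversed so far: 29 -> 14 -> 18
Step 4: curr=6, set curr.next=prev(29) | reversed so far: 6 -> 29 -> 14 -> 18
Step 5: curr=6, set curr.next=prev(6) | reversed so far: 6 -> 6 -> 29 -> 14 -> 18

6 -> 6 -> 29 -> 14 -> 18 -> None


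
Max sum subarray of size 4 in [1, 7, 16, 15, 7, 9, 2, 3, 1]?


[0:4]: 39
[1:5]: 45
[2:6]: 47
[3:7]: 33
[4:8]: 21
[5:9]: 15

Max: 47 at [2:6]


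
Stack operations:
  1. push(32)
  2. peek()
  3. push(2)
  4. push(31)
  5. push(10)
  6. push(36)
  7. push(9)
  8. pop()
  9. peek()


push(32) -> [32]
peek()->32
push(2) -> [32, 2]
push(31) -> [32, 2, 31]
push(10) -> [32, 2, 31, 10]
push(36) -> [32, 2, 31, 10, 36]
push(9) -> [32, 2, 31, 10, 36, 9]
pop()->9, [32, 2, 31, 10, 36]
peek()->36

Final stack: [32, 2, 31, 10, 36]


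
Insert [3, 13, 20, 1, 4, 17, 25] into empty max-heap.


Insert 3: [3]
Insert 13: [13, 3]
Insert 20: [20, 3, 13]
Insert 1: [20, 3, 13, 1]
Insert 4: [20, 4, 13, 1, 3]
Insert 17: [20, 4, 17, 1, 3, 13]
Insert 25: [25, 4, 20, 1, 3, 13, 17]

Final heap: [25, 4, 20, 1, 3, 13, 17]


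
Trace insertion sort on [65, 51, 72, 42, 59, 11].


Initial: [65, 51, 72, 42, 59, 11]
Insert 51: [51, 65, 72, 42, 59, 11]
Insert 72: [51, 65, 72, 42, 59, 11]
Insert 42: [42, 51, 65, 72, 59, 11]
Insert 59: [42, 51, 59, 65, 72, 11]
Insert 11: [11, 42, 51, 59, 65, 72]

Sorted: [11, 42, 51, 59, 65, 72]


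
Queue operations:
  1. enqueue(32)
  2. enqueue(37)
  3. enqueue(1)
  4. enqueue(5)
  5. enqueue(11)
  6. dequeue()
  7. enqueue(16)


enqueue(32) -> [32]
enqueue(37) -> [32, 37]
enqueue(1) -> [32, 37, 1]
enqueue(5) -> [32, 37, 1, 5]
enqueue(11) -> [32, 37, 1, 5, 11]
dequeue()->32, [37, 1, 5, 11]
enqueue(16) -> [37, 1, 5, 11, 16]

Final queue: [37, 1, 5, 11, 16]


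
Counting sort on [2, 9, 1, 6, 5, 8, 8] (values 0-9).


Input: [2, 9, 1, 6, 5, 8, 8]
Counts: [0, 1, 1, 0, 0, 1, 1, 0, 2, 1]

Sorted: [1, 2, 5, 6, 8, 8, 9]


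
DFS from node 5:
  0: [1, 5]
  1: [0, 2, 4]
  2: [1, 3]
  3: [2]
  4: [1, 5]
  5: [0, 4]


Visit 5, push [4, 0]
Visit 0, push [1]
Visit 1, push [4, 2]
Visit 2, push [3]
Visit 3, push []
Visit 4, push []

DFS order: [5, 0, 1, 2, 3, 4]


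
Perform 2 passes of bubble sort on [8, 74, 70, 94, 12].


Initial: [8, 74, 70, 94, 12]
Pass 1: [8, 70, 74, 12, 94] (2 swaps)
Pass 2: [8, 70, 12, 74, 94] (1 swaps)

After 2 passes: [8, 70, 12, 74, 94]


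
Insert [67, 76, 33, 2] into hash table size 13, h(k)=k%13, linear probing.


Insert 67: h=2 -> slot 2
Insert 76: h=11 -> slot 11
Insert 33: h=7 -> slot 7
Insert 2: h=2, 1 probes -> slot 3

Table: [None, None, 67, 2, None, None, None, 33, None, None, None, 76, None]


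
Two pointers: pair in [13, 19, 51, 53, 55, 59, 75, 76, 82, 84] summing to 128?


lo=0(13)+hi=9(84)=97
lo=1(19)+hi=9(84)=103
lo=2(51)+hi=9(84)=135
lo=2(51)+hi=8(82)=133
lo=2(51)+hi=7(76)=127
lo=3(53)+hi=7(76)=129
lo=3(53)+hi=6(75)=128

Yes: 53+75=128


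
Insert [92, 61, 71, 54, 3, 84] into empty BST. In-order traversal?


Insert 92: root
Insert 61: L from 92
Insert 71: L from 92 -> R from 61
Insert 54: L from 92 -> L from 61
Insert 3: L from 92 -> L from 61 -> L from 54
Insert 84: L from 92 -> R from 61 -> R from 71

In-order: [3, 54, 61, 71, 84, 92]


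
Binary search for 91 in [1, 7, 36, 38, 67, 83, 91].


Step 1: lo=0, hi=6, mid=3, val=38
Step 2: lo=4, hi=6, mid=5, val=83
Step 3: lo=6, hi=6, mid=6, val=91

Found at index 6


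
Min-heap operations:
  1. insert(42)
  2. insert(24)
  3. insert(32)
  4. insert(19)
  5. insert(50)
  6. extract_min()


insert(42) -> [42]
insert(24) -> [24, 42]
insert(32) -> [24, 42, 32]
insert(19) -> [19, 24, 32, 42]
insert(50) -> [19, 24, 32, 42, 50]
extract_min()->19, [24, 42, 32, 50]

Final heap: [24, 42, 32, 50]


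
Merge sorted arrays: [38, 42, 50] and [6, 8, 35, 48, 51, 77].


Take 6 from B
Take 8 from B
Take 35 from B
Take 38 from A
Take 42 from A
Take 48 from B
Take 50 from A

Merged: [6, 8, 35, 38, 42, 48, 50, 51, 77]


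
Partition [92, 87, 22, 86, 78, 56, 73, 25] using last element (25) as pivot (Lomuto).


Pivot: 25
  22 <= 25: swap -> [22, 87, 92, 86, 78, 56, 73, 25]
Place pivot at 1: [22, 25, 92, 86, 78, 56, 73, 87]

Partitioned: [22, 25, 92, 86, 78, 56, 73, 87]


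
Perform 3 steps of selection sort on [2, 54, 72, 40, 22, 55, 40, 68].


Initial: [2, 54, 72, 40, 22, 55, 40, 68]
Step 1: min=2 at 0
  Swap: [2, 54, 72, 40, 22, 55, 40, 68]
Step 2: min=22 at 4
  Swap: [2, 22, 72, 40, 54, 55, 40, 68]
Step 3: min=40 at 3
  Swap: [2, 22, 40, 72, 54, 55, 40, 68]

After 3 steps: [2, 22, 40, 72, 54, 55, 40, 68]


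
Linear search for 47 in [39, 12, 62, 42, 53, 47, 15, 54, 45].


i=0: 39!=47
i=1: 12!=47
i=2: 62!=47
i=3: 42!=47
i=4: 53!=47
i=5: 47==47 found!

Found at 5, 6 comps


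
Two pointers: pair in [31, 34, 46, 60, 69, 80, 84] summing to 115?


lo=0(31)+hi=6(84)=115

Yes: 31+84=115


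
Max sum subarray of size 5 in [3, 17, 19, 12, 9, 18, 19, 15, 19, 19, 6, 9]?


[0:5]: 60
[1:6]: 75
[2:7]: 77
[3:8]: 73
[4:9]: 80
[5:10]: 90
[6:11]: 78
[7:12]: 68

Max: 90 at [5:10]


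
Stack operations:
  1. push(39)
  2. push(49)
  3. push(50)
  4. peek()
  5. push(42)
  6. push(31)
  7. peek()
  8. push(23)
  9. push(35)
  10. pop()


push(39) -> [39]
push(49) -> [39, 49]
push(50) -> [39, 49, 50]
peek()->50
push(42) -> [39, 49, 50, 42]
push(31) -> [39, 49, 50, 42, 31]
peek()->31
push(23) -> [39, 49, 50, 42, 31, 23]
push(35) -> [39, 49, 50, 42, 31, 23, 35]
pop()->35, [39, 49, 50, 42, 31, 23]

Final stack: [39, 49, 50, 42, 31, 23]


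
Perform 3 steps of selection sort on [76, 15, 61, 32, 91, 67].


Initial: [76, 15, 61, 32, 91, 67]
Step 1: min=15 at 1
  Swap: [15, 76, 61, 32, 91, 67]
Step 2: min=32 at 3
  Swap: [15, 32, 61, 76, 91, 67]
Step 3: min=61 at 2
  Swap: [15, 32, 61, 76, 91, 67]

After 3 steps: [15, 32, 61, 76, 91, 67]


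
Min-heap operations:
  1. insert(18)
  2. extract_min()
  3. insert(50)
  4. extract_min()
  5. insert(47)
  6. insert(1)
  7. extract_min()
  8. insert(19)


insert(18) -> [18]
extract_min()->18, []
insert(50) -> [50]
extract_min()->50, []
insert(47) -> [47]
insert(1) -> [1, 47]
extract_min()->1, [47]
insert(19) -> [19, 47]

Final heap: [19, 47]


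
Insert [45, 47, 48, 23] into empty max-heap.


Insert 45: [45]
Insert 47: [47, 45]
Insert 48: [48, 45, 47]
Insert 23: [48, 45, 47, 23]

Final heap: [48, 45, 47, 23]


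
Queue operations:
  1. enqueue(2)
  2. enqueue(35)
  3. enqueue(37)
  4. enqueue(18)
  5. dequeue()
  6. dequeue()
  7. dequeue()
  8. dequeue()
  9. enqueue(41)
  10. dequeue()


enqueue(2) -> [2]
enqueue(35) -> [2, 35]
enqueue(37) -> [2, 35, 37]
enqueue(18) -> [2, 35, 37, 18]
dequeue()->2, [35, 37, 18]
dequeue()->35, [37, 18]
dequeue()->37, [18]
dequeue()->18, []
enqueue(41) -> [41]
dequeue()->41, []

Final queue: []


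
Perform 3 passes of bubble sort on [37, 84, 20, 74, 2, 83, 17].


Initial: [37, 84, 20, 74, 2, 83, 17]
Pass 1: [37, 20, 74, 2, 83, 17, 84] (5 swaps)
Pass 2: [20, 37, 2, 74, 17, 83, 84] (3 swaps)
Pass 3: [20, 2, 37, 17, 74, 83, 84] (2 swaps)

After 3 passes: [20, 2, 37, 17, 74, 83, 84]


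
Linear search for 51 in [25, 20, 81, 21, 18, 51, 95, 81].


i=0: 25!=51
i=1: 20!=51
i=2: 81!=51
i=3: 21!=51
i=4: 18!=51
i=5: 51==51 found!

Found at 5, 6 comps


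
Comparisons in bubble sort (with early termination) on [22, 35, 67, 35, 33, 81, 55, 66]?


Algorithm: bubble sort (with early termination)
Input: [22, 35, 67, 35, 33, 81, 55, 66]
Sorted: [22, 33, 35, 35, 55, 66, 67, 81]

22


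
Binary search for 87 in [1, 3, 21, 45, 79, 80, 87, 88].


Step 1: lo=0, hi=7, mid=3, val=45
Step 2: lo=4, hi=7, mid=5, val=80
Step 3: lo=6, hi=7, mid=6, val=87

Found at index 6


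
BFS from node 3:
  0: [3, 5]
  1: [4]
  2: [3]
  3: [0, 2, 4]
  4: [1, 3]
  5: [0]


Visit 3, enqueue [0, 2, 4]
Visit 0, enqueue [5]
Visit 2, enqueue []
Visit 4, enqueue [1]
Visit 5, enqueue []
Visit 1, enqueue []

BFS order: [3, 0, 2, 4, 5, 1]


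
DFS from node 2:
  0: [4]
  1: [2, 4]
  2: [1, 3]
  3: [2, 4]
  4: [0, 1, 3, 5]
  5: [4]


Visit 2, push [3, 1]
Visit 1, push [4]
Visit 4, push [5, 3, 0]
Visit 0, push []
Visit 3, push []
Visit 5, push []

DFS order: [2, 1, 4, 0, 3, 5]


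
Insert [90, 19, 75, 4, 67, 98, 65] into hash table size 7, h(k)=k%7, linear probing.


Insert 90: h=6 -> slot 6
Insert 19: h=5 -> slot 5
Insert 75: h=5, 2 probes -> slot 0
Insert 4: h=4 -> slot 4
Insert 67: h=4, 4 probes -> slot 1
Insert 98: h=0, 2 probes -> slot 2
Insert 65: h=2, 1 probes -> slot 3

Table: [75, 67, 98, 65, 4, 19, 90]


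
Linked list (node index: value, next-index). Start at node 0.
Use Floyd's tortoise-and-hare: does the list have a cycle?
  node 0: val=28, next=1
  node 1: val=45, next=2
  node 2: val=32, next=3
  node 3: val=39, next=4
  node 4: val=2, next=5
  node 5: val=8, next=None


Floyd's tortoise (slow, +1) and hare (fast, +2):
  init: slow=0, fast=0
  step 1: slow=1, fast=2
  step 2: slow=2, fast=4
  step 3: fast 4->5->None, no cycle

Cycle: no


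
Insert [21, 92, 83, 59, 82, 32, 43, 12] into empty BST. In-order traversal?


Insert 21: root
Insert 92: R from 21
Insert 83: R from 21 -> L from 92
Insert 59: R from 21 -> L from 92 -> L from 83
Insert 82: R from 21 -> L from 92 -> L from 83 -> R from 59
Insert 32: R from 21 -> L from 92 -> L from 83 -> L from 59
Insert 43: R from 21 -> L from 92 -> L from 83 -> L from 59 -> R from 32
Insert 12: L from 21

In-order: [12, 21, 32, 43, 59, 82, 83, 92]


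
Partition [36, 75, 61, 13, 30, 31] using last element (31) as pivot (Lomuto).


Pivot: 31
  13 <= 31: swap -> [13, 75, 61, 36, 30, 31]
  30 <= 31: swap -> [13, 30, 61, 36, 75, 31]
Place pivot at 2: [13, 30, 31, 36, 75, 61]

Partitioned: [13, 30, 31, 36, 75, 61]


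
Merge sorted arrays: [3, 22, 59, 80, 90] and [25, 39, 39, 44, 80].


Take 3 from A
Take 22 from A
Take 25 from B
Take 39 from B
Take 39 from B
Take 44 from B
Take 59 from A
Take 80 from A
Take 80 from B

Merged: [3, 22, 25, 39, 39, 44, 59, 80, 80, 90]


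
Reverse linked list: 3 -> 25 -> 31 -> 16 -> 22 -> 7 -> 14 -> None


Step 1: curr=3, set curr.next=prev(None) | reversed so far: 3
Step 2: curr=25, set curr.next=prev(3) | reversed so far: 25 -> 3
Step 3: curr=31, set curr.next=prev(25) | reversed so far: 31 -> 25 -> 3
Step 4: curr=16, set curr.next=prev(31) | reversed so far: 16 -> 31 -> 25 -> 3
Step 5: curr=22, set curr.next=prev(16) | reversed so far: 22 -> 16 -> 31 -> 25 -> 3
Step 6: curr=7, set curr.next=prev(22) | reversed so far: 7 -> 22 -> 16 -> 31 -> 25 -> 3
Step 7: curr=14, set curr.next=prev(7) | reversed so far: 14 -> 7 -> 22 -> 16 -> 31 -> 25 -> 3

14 -> 7 -> 22 -> 16 -> 31 -> 25 -> 3 -> None


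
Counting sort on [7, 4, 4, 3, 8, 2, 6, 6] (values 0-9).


Input: [7, 4, 4, 3, 8, 2, 6, 6]
Counts: [0, 0, 1, 1, 2, 0, 2, 1, 1, 0]

Sorted: [2, 3, 4, 4, 6, 6, 7, 8]


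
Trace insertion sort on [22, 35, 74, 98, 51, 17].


Initial: [22, 35, 74, 98, 51, 17]
Insert 35: [22, 35, 74, 98, 51, 17]
Insert 74: [22, 35, 74, 98, 51, 17]
Insert 98: [22, 35, 74, 98, 51, 17]
Insert 51: [22, 35, 51, 74, 98, 17]
Insert 17: [17, 22, 35, 51, 74, 98]

Sorted: [17, 22, 35, 51, 74, 98]


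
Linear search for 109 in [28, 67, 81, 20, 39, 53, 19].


i=0: 28!=109
i=1: 67!=109
i=2: 81!=109
i=3: 20!=109
i=4: 39!=109
i=5: 53!=109
i=6: 19!=109

Not found, 7 comps


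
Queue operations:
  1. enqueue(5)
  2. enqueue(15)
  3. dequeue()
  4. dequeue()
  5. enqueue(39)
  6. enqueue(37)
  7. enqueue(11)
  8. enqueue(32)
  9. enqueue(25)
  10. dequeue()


enqueue(5) -> [5]
enqueue(15) -> [5, 15]
dequeue()->5, [15]
dequeue()->15, []
enqueue(39) -> [39]
enqueue(37) -> [39, 37]
enqueue(11) -> [39, 37, 11]
enqueue(32) -> [39, 37, 11, 32]
enqueue(25) -> [39, 37, 11, 32, 25]
dequeue()->39, [37, 11, 32, 25]

Final queue: [37, 11, 32, 25]


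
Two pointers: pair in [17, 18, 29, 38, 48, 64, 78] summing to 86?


lo=0(17)+hi=6(78)=95
lo=0(17)+hi=5(64)=81
lo=1(18)+hi=5(64)=82
lo=2(29)+hi=5(64)=93
lo=2(29)+hi=4(48)=77
lo=3(38)+hi=4(48)=86

Yes: 38+48=86


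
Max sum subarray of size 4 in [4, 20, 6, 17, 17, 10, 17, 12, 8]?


[0:4]: 47
[1:5]: 60
[2:6]: 50
[3:7]: 61
[4:8]: 56
[5:9]: 47

Max: 61 at [3:7]


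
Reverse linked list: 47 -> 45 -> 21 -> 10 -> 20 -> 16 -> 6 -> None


Step 1: curr=47, set curr.next=prev(None) | reversed so far: 47
Step 2: curr=45, set curr.next=prev(47) | reversed so far: 45 -> 47
Step 3: curr=21, set curr.next=prev(45) | reversed so far: 21 -> 45 -> 47
Step 4: curr=10, set curr.next=prev(21) | reversed so far: 10 -> 21 -> 45 -> 47
Step 5: curr=20, set curr.next=prev(10) | reversed so far: 20 -> 10 -> 21 -> 45 -> 47
Step 6: curr=16, set curr.next=prev(20) | reversed so far: 16 -> 20 -> 10 -> 21 -> 45 -> 47
Step 7: curr=6, set curr.next=prev(16) | reversed so far: 6 -> 16 -> 20 -> 10 -> 21 -> 45 -> 47

6 -> 16 -> 20 -> 10 -> 21 -> 45 -> 47 -> None


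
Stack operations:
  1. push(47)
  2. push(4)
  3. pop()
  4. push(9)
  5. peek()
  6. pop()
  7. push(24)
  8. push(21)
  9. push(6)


push(47) -> [47]
push(4) -> [47, 4]
pop()->4, [47]
push(9) -> [47, 9]
peek()->9
pop()->9, [47]
push(24) -> [47, 24]
push(21) -> [47, 24, 21]
push(6) -> [47, 24, 21, 6]

Final stack: [47, 24, 21, 6]


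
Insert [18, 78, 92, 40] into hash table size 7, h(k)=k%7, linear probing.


Insert 18: h=4 -> slot 4
Insert 78: h=1 -> slot 1
Insert 92: h=1, 1 probes -> slot 2
Insert 40: h=5 -> slot 5

Table: [None, 78, 92, None, 18, 40, None]


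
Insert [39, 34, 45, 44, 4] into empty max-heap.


Insert 39: [39]
Insert 34: [39, 34]
Insert 45: [45, 34, 39]
Insert 44: [45, 44, 39, 34]
Insert 4: [45, 44, 39, 34, 4]

Final heap: [45, 44, 39, 34, 4]


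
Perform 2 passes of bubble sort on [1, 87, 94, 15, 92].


Initial: [1, 87, 94, 15, 92]
Pass 1: [1, 87, 15, 92, 94] (2 swaps)
Pass 2: [1, 15, 87, 92, 94] (1 swaps)

After 2 passes: [1, 15, 87, 92, 94]


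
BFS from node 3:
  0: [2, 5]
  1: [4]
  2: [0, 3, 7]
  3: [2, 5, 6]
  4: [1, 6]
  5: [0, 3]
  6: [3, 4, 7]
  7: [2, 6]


Visit 3, enqueue [2, 5, 6]
Visit 2, enqueue [0, 7]
Visit 5, enqueue []
Visit 6, enqueue [4]
Visit 0, enqueue []
Visit 7, enqueue []
Visit 4, enqueue [1]
Visit 1, enqueue []

BFS order: [3, 2, 5, 6, 0, 7, 4, 1]


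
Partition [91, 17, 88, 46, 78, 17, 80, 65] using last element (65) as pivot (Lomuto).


Pivot: 65
  17 <= 65: swap -> [17, 91, 88, 46, 78, 17, 80, 65]
  46 <= 65: swap -> [17, 46, 88, 91, 78, 17, 80, 65]
  17 <= 65: swap -> [17, 46, 17, 91, 78, 88, 80, 65]
Place pivot at 3: [17, 46, 17, 65, 78, 88, 80, 91]

Partitioned: [17, 46, 17, 65, 78, 88, 80, 91]


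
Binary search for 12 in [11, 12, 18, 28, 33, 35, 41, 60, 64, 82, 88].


Step 1: lo=0, hi=10, mid=5, val=35
Step 2: lo=0, hi=4, mid=2, val=18
Step 3: lo=0, hi=1, mid=0, val=11
Step 4: lo=1, hi=1, mid=1, val=12

Found at index 1


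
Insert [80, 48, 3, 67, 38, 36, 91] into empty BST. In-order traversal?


Insert 80: root
Insert 48: L from 80
Insert 3: L from 80 -> L from 48
Insert 67: L from 80 -> R from 48
Insert 38: L from 80 -> L from 48 -> R from 3
Insert 36: L from 80 -> L from 48 -> R from 3 -> L from 38
Insert 91: R from 80

In-order: [3, 36, 38, 48, 67, 80, 91]


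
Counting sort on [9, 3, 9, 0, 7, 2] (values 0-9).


Input: [9, 3, 9, 0, 7, 2]
Counts: [1, 0, 1, 1, 0, 0, 0, 1, 0, 2]

Sorted: [0, 2, 3, 7, 9, 9]


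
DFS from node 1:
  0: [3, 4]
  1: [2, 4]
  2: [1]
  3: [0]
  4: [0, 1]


Visit 1, push [4, 2]
Visit 2, push []
Visit 4, push [0]
Visit 0, push [3]
Visit 3, push []

DFS order: [1, 2, 4, 0, 3]


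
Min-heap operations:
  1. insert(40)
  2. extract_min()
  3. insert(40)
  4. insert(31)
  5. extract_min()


insert(40) -> [40]
extract_min()->40, []
insert(40) -> [40]
insert(31) -> [31, 40]
extract_min()->31, [40]

Final heap: [40]


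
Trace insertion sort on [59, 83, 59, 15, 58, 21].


Initial: [59, 83, 59, 15, 58, 21]
Insert 83: [59, 83, 59, 15, 58, 21]
Insert 59: [59, 59, 83, 15, 58, 21]
Insert 15: [15, 59, 59, 83, 58, 21]
Insert 58: [15, 58, 59, 59, 83, 21]
Insert 21: [15, 21, 58, 59, 59, 83]

Sorted: [15, 21, 58, 59, 59, 83]


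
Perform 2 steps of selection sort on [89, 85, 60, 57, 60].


Initial: [89, 85, 60, 57, 60]
Step 1: min=57 at 3
  Swap: [57, 85, 60, 89, 60]
Step 2: min=60 at 2
  Swap: [57, 60, 85, 89, 60]

After 2 steps: [57, 60, 85, 89, 60]


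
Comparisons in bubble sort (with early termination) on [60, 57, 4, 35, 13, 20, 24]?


Algorithm: bubble sort (with early termination)
Input: [60, 57, 4, 35, 13, 20, 24]
Sorted: [4, 13, 20, 24, 35, 57, 60]

18


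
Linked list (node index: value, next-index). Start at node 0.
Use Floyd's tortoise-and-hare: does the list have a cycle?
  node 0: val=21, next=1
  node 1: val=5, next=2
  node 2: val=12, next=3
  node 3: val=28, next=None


Floyd's tortoise (slow, +1) and hare (fast, +2):
  init: slow=0, fast=0
  step 1: slow=1, fast=2
  step 2: fast 2->3->None, no cycle

Cycle: no


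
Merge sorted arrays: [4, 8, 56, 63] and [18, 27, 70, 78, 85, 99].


Take 4 from A
Take 8 from A
Take 18 from B
Take 27 from B
Take 56 from A
Take 63 from A

Merged: [4, 8, 18, 27, 56, 63, 70, 78, 85, 99]


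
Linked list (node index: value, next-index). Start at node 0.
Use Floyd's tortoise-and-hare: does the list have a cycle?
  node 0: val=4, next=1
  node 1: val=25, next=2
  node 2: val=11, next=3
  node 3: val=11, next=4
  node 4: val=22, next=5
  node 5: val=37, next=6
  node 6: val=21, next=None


Floyd's tortoise (slow, +1) and hare (fast, +2):
  init: slow=0, fast=0
  step 1: slow=1, fast=2
  step 2: slow=2, fast=4
  step 3: slow=3, fast=6
  step 4: fast -> None, no cycle

Cycle: no


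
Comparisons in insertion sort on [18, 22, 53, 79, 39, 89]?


Algorithm: insertion sort
Input: [18, 22, 53, 79, 39, 89]
Sorted: [18, 22, 39, 53, 79, 89]

7


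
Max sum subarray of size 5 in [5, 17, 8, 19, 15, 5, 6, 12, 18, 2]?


[0:5]: 64
[1:6]: 64
[2:7]: 53
[3:8]: 57
[4:9]: 56
[5:10]: 43

Max: 64 at [0:5]


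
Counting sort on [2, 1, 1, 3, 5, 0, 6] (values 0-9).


Input: [2, 1, 1, 3, 5, 0, 6]
Counts: [1, 2, 1, 1, 0, 1, 1, 0, 0, 0]

Sorted: [0, 1, 1, 2, 3, 5, 6]


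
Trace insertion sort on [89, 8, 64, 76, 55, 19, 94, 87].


Initial: [89, 8, 64, 76, 55, 19, 94, 87]
Insert 8: [8, 89, 64, 76, 55, 19, 94, 87]
Insert 64: [8, 64, 89, 76, 55, 19, 94, 87]
Insert 76: [8, 64, 76, 89, 55, 19, 94, 87]
Insert 55: [8, 55, 64, 76, 89, 19, 94, 87]
Insert 19: [8, 19, 55, 64, 76, 89, 94, 87]
Insert 94: [8, 19, 55, 64, 76, 89, 94, 87]
Insert 87: [8, 19, 55, 64, 76, 87, 89, 94]

Sorted: [8, 19, 55, 64, 76, 87, 89, 94]


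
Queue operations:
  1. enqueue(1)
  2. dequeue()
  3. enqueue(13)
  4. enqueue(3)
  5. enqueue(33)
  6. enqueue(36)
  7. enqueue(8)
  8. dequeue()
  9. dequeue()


enqueue(1) -> [1]
dequeue()->1, []
enqueue(13) -> [13]
enqueue(3) -> [13, 3]
enqueue(33) -> [13, 3, 33]
enqueue(36) -> [13, 3, 33, 36]
enqueue(8) -> [13, 3, 33, 36, 8]
dequeue()->13, [3, 33, 36, 8]
dequeue()->3, [33, 36, 8]

Final queue: [33, 36, 8]


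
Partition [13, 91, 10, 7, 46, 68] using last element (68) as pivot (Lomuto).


Pivot: 68
  13 <= 68: advance i (no swap)
  10 <= 68: swap -> [13, 10, 91, 7, 46, 68]
  7 <= 68: swap -> [13, 10, 7, 91, 46, 68]
  46 <= 68: swap -> [13, 10, 7, 46, 91, 68]
Place pivot at 4: [13, 10, 7, 46, 68, 91]

Partitioned: [13, 10, 7, 46, 68, 91]


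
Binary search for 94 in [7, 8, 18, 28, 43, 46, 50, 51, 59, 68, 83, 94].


Step 1: lo=0, hi=11, mid=5, val=46
Step 2: lo=6, hi=11, mid=8, val=59
Step 3: lo=9, hi=11, mid=10, val=83
Step 4: lo=11, hi=11, mid=11, val=94

Found at index 11


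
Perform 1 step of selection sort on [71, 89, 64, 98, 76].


Initial: [71, 89, 64, 98, 76]
Step 1: min=64 at 2
  Swap: [64, 89, 71, 98, 76]

After 1 step: [64, 89, 71, 98, 76]


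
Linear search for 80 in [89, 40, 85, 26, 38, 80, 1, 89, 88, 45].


i=0: 89!=80
i=1: 40!=80
i=2: 85!=80
i=3: 26!=80
i=4: 38!=80
i=5: 80==80 found!

Found at 5, 6 comps


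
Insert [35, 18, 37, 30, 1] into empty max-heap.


Insert 35: [35]
Insert 18: [35, 18]
Insert 37: [37, 18, 35]
Insert 30: [37, 30, 35, 18]
Insert 1: [37, 30, 35, 18, 1]

Final heap: [37, 30, 35, 18, 1]


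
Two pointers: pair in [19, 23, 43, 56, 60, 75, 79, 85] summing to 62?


lo=0(19)+hi=7(85)=104
lo=0(19)+hi=6(79)=98
lo=0(19)+hi=5(75)=94
lo=0(19)+hi=4(60)=79
lo=0(19)+hi=3(56)=75
lo=0(19)+hi=2(43)=62

Yes: 19+43=62


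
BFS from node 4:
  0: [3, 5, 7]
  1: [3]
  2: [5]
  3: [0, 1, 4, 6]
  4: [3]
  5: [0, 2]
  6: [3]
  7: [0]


Visit 4, enqueue [3]
Visit 3, enqueue [0, 1, 6]
Visit 0, enqueue [5, 7]
Visit 1, enqueue []
Visit 6, enqueue []
Visit 5, enqueue [2]
Visit 7, enqueue []
Visit 2, enqueue []

BFS order: [4, 3, 0, 1, 6, 5, 7, 2]


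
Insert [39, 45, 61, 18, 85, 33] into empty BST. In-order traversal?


Insert 39: root
Insert 45: R from 39
Insert 61: R from 39 -> R from 45
Insert 18: L from 39
Insert 85: R from 39 -> R from 45 -> R from 61
Insert 33: L from 39 -> R from 18

In-order: [18, 33, 39, 45, 61, 85]


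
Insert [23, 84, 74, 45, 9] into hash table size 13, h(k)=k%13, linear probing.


Insert 23: h=10 -> slot 10
Insert 84: h=6 -> slot 6
Insert 74: h=9 -> slot 9
Insert 45: h=6, 1 probes -> slot 7
Insert 9: h=9, 2 probes -> slot 11

Table: [None, None, None, None, None, None, 84, 45, None, 74, 23, 9, None]


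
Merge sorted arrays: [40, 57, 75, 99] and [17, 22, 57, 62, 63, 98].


Take 17 from B
Take 22 from B
Take 40 from A
Take 57 from A
Take 57 from B
Take 62 from B
Take 63 from B
Take 75 from A
Take 98 from B

Merged: [17, 22, 40, 57, 57, 62, 63, 75, 98, 99]


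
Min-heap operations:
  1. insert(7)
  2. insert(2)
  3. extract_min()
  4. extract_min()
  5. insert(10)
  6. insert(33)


insert(7) -> [7]
insert(2) -> [2, 7]
extract_min()->2, [7]
extract_min()->7, []
insert(10) -> [10]
insert(33) -> [10, 33]

Final heap: [10, 33]


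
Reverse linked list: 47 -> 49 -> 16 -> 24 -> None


Step 1: curr=47, set curr.next=prev(None) | reversed so far: 47
Step 2: curr=49, set curr.next=prev(47) | reversed so far: 49 -> 47
Step 3: curr=16, set curr.next=prev(49) | reversed so far: 16 -> 49 -> 47
Step 4: curr=24, set curr.next=prev(16) | reversed so far: 24 -> 16 -> 49 -> 47

24 -> 16 -> 49 -> 47 -> None


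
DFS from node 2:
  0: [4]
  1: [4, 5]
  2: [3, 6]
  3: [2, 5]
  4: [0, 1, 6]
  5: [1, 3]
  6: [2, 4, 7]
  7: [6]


Visit 2, push [6, 3]
Visit 3, push [5]
Visit 5, push [1]
Visit 1, push [4]
Visit 4, push [6, 0]
Visit 0, push []
Visit 6, push [7]
Visit 7, push []

DFS order: [2, 3, 5, 1, 4, 0, 6, 7]


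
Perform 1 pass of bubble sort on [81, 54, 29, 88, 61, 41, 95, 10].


Initial: [81, 54, 29, 88, 61, 41, 95, 10]
Pass 1: [54, 29, 81, 61, 41, 88, 10, 95] (5 swaps)

After 1 pass: [54, 29, 81, 61, 41, 88, 10, 95]


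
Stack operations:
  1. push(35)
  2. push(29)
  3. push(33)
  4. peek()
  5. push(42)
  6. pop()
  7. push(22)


push(35) -> [35]
push(29) -> [35, 29]
push(33) -> [35, 29, 33]
peek()->33
push(42) -> [35, 29, 33, 42]
pop()->42, [35, 29, 33]
push(22) -> [35, 29, 33, 22]

Final stack: [35, 29, 33, 22]


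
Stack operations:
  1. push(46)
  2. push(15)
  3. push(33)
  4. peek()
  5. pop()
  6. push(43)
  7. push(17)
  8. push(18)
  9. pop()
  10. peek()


push(46) -> [46]
push(15) -> [46, 15]
push(33) -> [46, 15, 33]
peek()->33
pop()->33, [46, 15]
push(43) -> [46, 15, 43]
push(17) -> [46, 15, 43, 17]
push(18) -> [46, 15, 43, 17, 18]
pop()->18, [46, 15, 43, 17]
peek()->17

Final stack: [46, 15, 43, 17]


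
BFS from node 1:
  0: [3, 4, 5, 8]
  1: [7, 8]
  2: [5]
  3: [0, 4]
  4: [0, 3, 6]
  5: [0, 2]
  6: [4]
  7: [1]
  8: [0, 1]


Visit 1, enqueue [7, 8]
Visit 7, enqueue []
Visit 8, enqueue [0]
Visit 0, enqueue [3, 4, 5]
Visit 3, enqueue []
Visit 4, enqueue [6]
Visit 5, enqueue [2]
Visit 6, enqueue []
Visit 2, enqueue []

BFS order: [1, 7, 8, 0, 3, 4, 5, 6, 2]


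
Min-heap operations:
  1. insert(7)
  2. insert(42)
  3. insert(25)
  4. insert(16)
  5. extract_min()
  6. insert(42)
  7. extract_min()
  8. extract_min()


insert(7) -> [7]
insert(42) -> [7, 42]
insert(25) -> [7, 42, 25]
insert(16) -> [7, 16, 25, 42]
extract_min()->7, [16, 42, 25]
insert(42) -> [16, 42, 25, 42]
extract_min()->16, [25, 42, 42]
extract_min()->25, [42, 42]

Final heap: [42, 42]


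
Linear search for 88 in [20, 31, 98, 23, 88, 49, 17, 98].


i=0: 20!=88
i=1: 31!=88
i=2: 98!=88
i=3: 23!=88
i=4: 88==88 found!

Found at 4, 5 comps


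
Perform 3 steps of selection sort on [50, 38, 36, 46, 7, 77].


Initial: [50, 38, 36, 46, 7, 77]
Step 1: min=7 at 4
  Swap: [7, 38, 36, 46, 50, 77]
Step 2: min=36 at 2
  Swap: [7, 36, 38, 46, 50, 77]
Step 3: min=38 at 2
  Swap: [7, 36, 38, 46, 50, 77]

After 3 steps: [7, 36, 38, 46, 50, 77]


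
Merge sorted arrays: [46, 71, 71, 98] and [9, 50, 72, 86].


Take 9 from B
Take 46 from A
Take 50 from B
Take 71 from A
Take 71 from A
Take 72 from B
Take 86 from B

Merged: [9, 46, 50, 71, 71, 72, 86, 98]


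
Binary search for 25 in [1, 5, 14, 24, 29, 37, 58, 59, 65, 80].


Step 1: lo=0, hi=9, mid=4, val=29
Step 2: lo=0, hi=3, mid=1, val=5
Step 3: lo=2, hi=3, mid=2, val=14
Step 4: lo=3, hi=3, mid=3, val=24

Not found


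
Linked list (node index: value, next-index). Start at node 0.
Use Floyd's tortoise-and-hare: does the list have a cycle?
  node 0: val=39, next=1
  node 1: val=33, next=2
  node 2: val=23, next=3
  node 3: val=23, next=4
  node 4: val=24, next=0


Floyd's tortoise (slow, +1) and hare (fast, +2):
  init: slow=0, fast=0
  step 1: slow=1, fast=2
  step 2: slow=2, fast=4
  step 3: slow=3, fast=1
  step 4: slow=4, fast=3
  step 5: slow=0, fast=0
  slow == fast at node 0: cycle detected

Cycle: yes


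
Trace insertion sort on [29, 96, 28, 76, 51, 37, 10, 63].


Initial: [29, 96, 28, 76, 51, 37, 10, 63]
Insert 96: [29, 96, 28, 76, 51, 37, 10, 63]
Insert 28: [28, 29, 96, 76, 51, 37, 10, 63]
Insert 76: [28, 29, 76, 96, 51, 37, 10, 63]
Insert 51: [28, 29, 51, 76, 96, 37, 10, 63]
Insert 37: [28, 29, 37, 51, 76, 96, 10, 63]
Insert 10: [10, 28, 29, 37, 51, 76, 96, 63]
Insert 63: [10, 28, 29, 37, 51, 63, 76, 96]

Sorted: [10, 28, 29, 37, 51, 63, 76, 96]


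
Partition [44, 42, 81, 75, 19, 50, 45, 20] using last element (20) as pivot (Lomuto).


Pivot: 20
  19 <= 20: swap -> [19, 42, 81, 75, 44, 50, 45, 20]
Place pivot at 1: [19, 20, 81, 75, 44, 50, 45, 42]

Partitioned: [19, 20, 81, 75, 44, 50, 45, 42]


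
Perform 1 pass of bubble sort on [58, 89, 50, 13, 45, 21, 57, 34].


Initial: [58, 89, 50, 13, 45, 21, 57, 34]
Pass 1: [58, 50, 13, 45, 21, 57, 34, 89] (6 swaps)

After 1 pass: [58, 50, 13, 45, 21, 57, 34, 89]


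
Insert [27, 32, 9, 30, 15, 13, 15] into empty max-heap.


Insert 27: [27]
Insert 32: [32, 27]
Insert 9: [32, 27, 9]
Insert 30: [32, 30, 9, 27]
Insert 15: [32, 30, 9, 27, 15]
Insert 13: [32, 30, 13, 27, 15, 9]
Insert 15: [32, 30, 15, 27, 15, 9, 13]

Final heap: [32, 30, 15, 27, 15, 9, 13]


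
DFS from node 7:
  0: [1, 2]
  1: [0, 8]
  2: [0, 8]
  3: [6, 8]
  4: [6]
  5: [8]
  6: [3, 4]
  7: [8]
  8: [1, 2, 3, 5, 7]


Visit 7, push [8]
Visit 8, push [5, 3, 2, 1]
Visit 1, push [0]
Visit 0, push [2]
Visit 2, push []
Visit 3, push [6]
Visit 6, push [4]
Visit 4, push []
Visit 5, push []

DFS order: [7, 8, 1, 0, 2, 3, 6, 4, 5]


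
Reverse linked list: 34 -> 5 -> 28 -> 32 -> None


Step 1: curr=34, set curr.next=prev(None) | reversed so far: 34
Step 2: curr=5, set curr.next=prev(34) | reversed so far: 5 -> 34
Step 3: curr=28, set curr.next=prev(5) | reversed so far: 28 -> 5 -> 34
Step 4: curr=32, set curr.next=prev(28) | reversed so far: 32 -> 28 -> 5 -> 34

32 -> 28 -> 5 -> 34 -> None


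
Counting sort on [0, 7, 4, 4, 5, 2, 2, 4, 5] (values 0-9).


Input: [0, 7, 4, 4, 5, 2, 2, 4, 5]
Counts: [1, 0, 2, 0, 3, 2, 0, 1, 0, 0]

Sorted: [0, 2, 2, 4, 4, 4, 5, 5, 7]


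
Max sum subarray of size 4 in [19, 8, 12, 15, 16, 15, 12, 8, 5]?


[0:4]: 54
[1:5]: 51
[2:6]: 58
[3:7]: 58
[4:8]: 51
[5:9]: 40

Max: 58 at [2:6]


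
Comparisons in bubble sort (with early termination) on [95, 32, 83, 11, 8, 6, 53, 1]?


Algorithm: bubble sort (with early termination)
Input: [95, 32, 83, 11, 8, 6, 53, 1]
Sorted: [1, 6, 8, 11, 32, 53, 83, 95]

28


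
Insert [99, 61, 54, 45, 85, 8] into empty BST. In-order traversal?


Insert 99: root
Insert 61: L from 99
Insert 54: L from 99 -> L from 61
Insert 45: L from 99 -> L from 61 -> L from 54
Insert 85: L from 99 -> R from 61
Insert 8: L from 99 -> L from 61 -> L from 54 -> L from 45

In-order: [8, 45, 54, 61, 85, 99]


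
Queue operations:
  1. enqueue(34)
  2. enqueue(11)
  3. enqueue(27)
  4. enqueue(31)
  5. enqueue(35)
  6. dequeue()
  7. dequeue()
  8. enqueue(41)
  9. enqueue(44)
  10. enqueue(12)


enqueue(34) -> [34]
enqueue(11) -> [34, 11]
enqueue(27) -> [34, 11, 27]
enqueue(31) -> [34, 11, 27, 31]
enqueue(35) -> [34, 11, 27, 31, 35]
dequeue()->34, [11, 27, 31, 35]
dequeue()->11, [27, 31, 35]
enqueue(41) -> [27, 31, 35, 41]
enqueue(44) -> [27, 31, 35, 41, 44]
enqueue(12) -> [27, 31, 35, 41, 44, 12]

Final queue: [27, 31, 35, 41, 44, 12]


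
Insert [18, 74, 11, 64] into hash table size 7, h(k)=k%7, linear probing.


Insert 18: h=4 -> slot 4
Insert 74: h=4, 1 probes -> slot 5
Insert 11: h=4, 2 probes -> slot 6
Insert 64: h=1 -> slot 1

Table: [None, 64, None, None, 18, 74, 11]


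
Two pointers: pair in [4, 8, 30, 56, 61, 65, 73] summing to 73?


lo=0(4)+hi=6(73)=77
lo=0(4)+hi=5(65)=69
lo=1(8)+hi=5(65)=73

Yes: 8+65=73


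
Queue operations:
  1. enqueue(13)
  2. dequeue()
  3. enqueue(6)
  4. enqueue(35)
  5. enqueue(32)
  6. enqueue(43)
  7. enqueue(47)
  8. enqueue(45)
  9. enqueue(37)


enqueue(13) -> [13]
dequeue()->13, []
enqueue(6) -> [6]
enqueue(35) -> [6, 35]
enqueue(32) -> [6, 35, 32]
enqueue(43) -> [6, 35, 32, 43]
enqueue(47) -> [6, 35, 32, 43, 47]
enqueue(45) -> [6, 35, 32, 43, 47, 45]
enqueue(37) -> [6, 35, 32, 43, 47, 45, 37]

Final queue: [6, 35, 32, 43, 47, 45, 37]


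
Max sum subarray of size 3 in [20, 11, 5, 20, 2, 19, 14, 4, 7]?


[0:3]: 36
[1:4]: 36
[2:5]: 27
[3:6]: 41
[4:7]: 35
[5:8]: 37
[6:9]: 25

Max: 41 at [3:6]


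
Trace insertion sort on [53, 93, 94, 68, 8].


Initial: [53, 93, 94, 68, 8]
Insert 93: [53, 93, 94, 68, 8]
Insert 94: [53, 93, 94, 68, 8]
Insert 68: [53, 68, 93, 94, 8]
Insert 8: [8, 53, 68, 93, 94]

Sorted: [8, 53, 68, 93, 94]


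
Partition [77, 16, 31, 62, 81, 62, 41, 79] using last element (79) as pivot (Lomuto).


Pivot: 79
  77 <= 79: advance i (no swap)
  16 <= 79: advance i (no swap)
  31 <= 79: advance i (no swap)
  62 <= 79: advance i (no swap)
  62 <= 79: swap -> [77, 16, 31, 62, 62, 81, 41, 79]
  41 <= 79: swap -> [77, 16, 31, 62, 62, 41, 81, 79]
Place pivot at 6: [77, 16, 31, 62, 62, 41, 79, 81]

Partitioned: [77, 16, 31, 62, 62, 41, 79, 81]


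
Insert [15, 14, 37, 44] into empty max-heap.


Insert 15: [15]
Insert 14: [15, 14]
Insert 37: [37, 14, 15]
Insert 44: [44, 37, 15, 14]

Final heap: [44, 37, 15, 14]


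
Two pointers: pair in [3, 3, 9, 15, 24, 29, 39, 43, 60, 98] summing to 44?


lo=0(3)+hi=9(98)=101
lo=0(3)+hi=8(60)=63
lo=0(3)+hi=7(43)=46
lo=0(3)+hi=6(39)=42
lo=1(3)+hi=6(39)=42
lo=2(9)+hi=6(39)=48
lo=2(9)+hi=5(29)=38
lo=3(15)+hi=5(29)=44

Yes: 15+29=44


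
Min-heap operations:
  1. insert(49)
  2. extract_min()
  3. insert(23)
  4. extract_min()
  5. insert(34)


insert(49) -> [49]
extract_min()->49, []
insert(23) -> [23]
extract_min()->23, []
insert(34) -> [34]

Final heap: [34]


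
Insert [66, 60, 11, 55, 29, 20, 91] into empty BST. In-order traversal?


Insert 66: root
Insert 60: L from 66
Insert 11: L from 66 -> L from 60
Insert 55: L from 66 -> L from 60 -> R from 11
Insert 29: L from 66 -> L from 60 -> R from 11 -> L from 55
Insert 20: L from 66 -> L from 60 -> R from 11 -> L from 55 -> L from 29
Insert 91: R from 66

In-order: [11, 20, 29, 55, 60, 66, 91]


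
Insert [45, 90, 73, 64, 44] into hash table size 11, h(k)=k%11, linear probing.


Insert 45: h=1 -> slot 1
Insert 90: h=2 -> slot 2
Insert 73: h=7 -> slot 7
Insert 64: h=9 -> slot 9
Insert 44: h=0 -> slot 0

Table: [44, 45, 90, None, None, None, None, 73, None, 64, None]


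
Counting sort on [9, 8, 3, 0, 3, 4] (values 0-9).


Input: [9, 8, 3, 0, 3, 4]
Counts: [1, 0, 0, 2, 1, 0, 0, 0, 1, 1]

Sorted: [0, 3, 3, 4, 8, 9]
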